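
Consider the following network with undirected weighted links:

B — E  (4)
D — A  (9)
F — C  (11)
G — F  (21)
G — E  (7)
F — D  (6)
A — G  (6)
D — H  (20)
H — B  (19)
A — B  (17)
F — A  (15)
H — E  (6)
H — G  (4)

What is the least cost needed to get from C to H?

Running Dijkstra from C:
C: 0
F: 11  (via C)
D: 17  (via F)
A: 26  (via F)
G: 32  (via F)
H: 36  (via G)
Shortest route: C → F → G → H = 36.

36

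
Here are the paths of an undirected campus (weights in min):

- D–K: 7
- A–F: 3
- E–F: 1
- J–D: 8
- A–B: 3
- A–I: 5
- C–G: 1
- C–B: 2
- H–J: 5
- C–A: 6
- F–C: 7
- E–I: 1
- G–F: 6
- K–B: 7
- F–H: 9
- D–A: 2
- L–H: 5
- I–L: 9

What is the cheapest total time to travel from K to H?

20 min

Running Dijkstra from K:
K: 0
B: 7  (via K)
D: 7  (via K)
A: 9  (via D)
C: 9  (via B)
G: 10  (via C)
F: 12  (via A)
E: 13  (via F)
I: 14  (via A)
J: 15  (via D)
H: 20  (via J)
Shortest route: K–D–J–H = 20 min.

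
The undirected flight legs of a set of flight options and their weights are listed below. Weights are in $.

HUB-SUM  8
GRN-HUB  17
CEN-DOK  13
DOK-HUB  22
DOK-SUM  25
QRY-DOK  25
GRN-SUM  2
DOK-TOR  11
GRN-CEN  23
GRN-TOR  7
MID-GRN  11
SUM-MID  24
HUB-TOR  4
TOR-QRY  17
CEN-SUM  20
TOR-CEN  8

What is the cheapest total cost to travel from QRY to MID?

Running Dijkstra from QRY:
QRY: 0
TOR: 17  (via QRY)
HUB: 21  (via TOR)
GRN: 24  (via TOR)
CEN: 25  (via TOR)
DOK: 25  (via QRY)
SUM: 26  (via GRN)
MID: 35  (via GRN)
Shortest route: QRY → TOR → GRN → MID = $35.

$35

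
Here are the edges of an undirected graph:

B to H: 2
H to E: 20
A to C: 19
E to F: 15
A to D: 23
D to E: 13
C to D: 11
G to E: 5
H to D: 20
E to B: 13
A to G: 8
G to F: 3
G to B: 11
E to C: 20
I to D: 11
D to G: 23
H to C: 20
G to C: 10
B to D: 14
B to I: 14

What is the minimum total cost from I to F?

Compare a few routes:
I → B → G → F: 14+11+3 = 28
I → D → E → G → F: 11+13+5+3 = 32
The minimum is 28 via I → B → G → F.

28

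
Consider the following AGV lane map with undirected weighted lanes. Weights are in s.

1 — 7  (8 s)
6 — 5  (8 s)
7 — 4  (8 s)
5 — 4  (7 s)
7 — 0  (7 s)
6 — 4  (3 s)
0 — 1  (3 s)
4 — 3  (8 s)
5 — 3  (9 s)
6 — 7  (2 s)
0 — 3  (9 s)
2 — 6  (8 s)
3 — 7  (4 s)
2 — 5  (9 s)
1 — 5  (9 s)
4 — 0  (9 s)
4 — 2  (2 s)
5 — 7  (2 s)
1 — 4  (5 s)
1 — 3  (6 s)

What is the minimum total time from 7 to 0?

Settle nodes by increasing distance from 7:
7: 0
5: 2  (via 7)
6: 2  (via 7)
3: 4  (via 7)
4: 5  (via 6)
0: 7  (via 7)
Shortest route: 7 → 0 = 7 s.

7 s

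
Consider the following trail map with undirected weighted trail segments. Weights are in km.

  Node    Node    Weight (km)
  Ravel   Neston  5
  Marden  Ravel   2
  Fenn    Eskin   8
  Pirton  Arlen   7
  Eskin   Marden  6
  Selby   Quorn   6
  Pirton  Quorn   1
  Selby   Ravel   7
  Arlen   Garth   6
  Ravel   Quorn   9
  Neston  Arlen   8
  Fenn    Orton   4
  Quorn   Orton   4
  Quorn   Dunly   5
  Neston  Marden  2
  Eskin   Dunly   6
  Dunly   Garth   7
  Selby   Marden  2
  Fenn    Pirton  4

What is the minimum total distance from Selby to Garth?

18 km

Candidate routes:
Selby–Quorn–Pirton–Arlen–Garth: 6+1+7+6 = 20
Selby–Quorn–Dunly–Garth: 6+5+7 = 18
Selby–Marden–Ravel–Neston–Arlen–Garth: 2+2+5+8+6 = 23
Selby–Marden–Eskin–Dunly–Garth: 2+6+6+7 = 21
Cheapest is Selby–Quorn–Dunly–Garth at 18 km.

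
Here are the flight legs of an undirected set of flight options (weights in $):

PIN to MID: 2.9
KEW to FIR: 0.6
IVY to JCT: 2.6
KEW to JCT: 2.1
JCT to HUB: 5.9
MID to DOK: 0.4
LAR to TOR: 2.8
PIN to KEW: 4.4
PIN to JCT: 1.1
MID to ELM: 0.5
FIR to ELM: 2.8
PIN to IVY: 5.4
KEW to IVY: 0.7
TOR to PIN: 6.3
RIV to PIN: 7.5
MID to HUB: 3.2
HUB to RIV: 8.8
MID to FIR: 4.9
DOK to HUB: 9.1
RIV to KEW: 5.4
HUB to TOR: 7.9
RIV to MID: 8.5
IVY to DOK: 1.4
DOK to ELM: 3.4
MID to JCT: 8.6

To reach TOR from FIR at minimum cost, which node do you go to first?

KEW

Candidate routes:
FIR → KEW → IVY → DOK → MID → PIN → TOR: 0.6+0.7+1.4+0.4+2.9+6.3 = 12.3
FIR → KEW → PIN → TOR: 0.6+4.4+6.3 = 11.3
FIR → KEW → JCT → PIN → TOR: 0.6+2.1+1.1+6.3 = 10.1
FIR → KEW → IVY → JCT → PIN → TOR: 0.6+0.7+2.6+1.1+6.3 = 11.3
The minimum is $10.1 via FIR → KEW → JCT → PIN → TOR.
So from FIR the first move is to KEW.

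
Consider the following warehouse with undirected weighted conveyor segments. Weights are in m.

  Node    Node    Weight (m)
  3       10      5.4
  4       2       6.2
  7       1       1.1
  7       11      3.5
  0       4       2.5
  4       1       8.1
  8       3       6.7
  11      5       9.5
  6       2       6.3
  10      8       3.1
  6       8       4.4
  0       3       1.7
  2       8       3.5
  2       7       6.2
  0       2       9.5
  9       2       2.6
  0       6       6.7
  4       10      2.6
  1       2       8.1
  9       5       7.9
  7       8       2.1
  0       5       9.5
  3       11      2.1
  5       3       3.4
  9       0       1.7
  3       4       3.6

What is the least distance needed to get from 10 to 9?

Settle nodes by increasing distance from 10:
10: 0
4: 2.6  (via 10)
8: 3.1  (via 10)
0: 5.1  (via 4)
7: 5.2  (via 8)
3: 5.4  (via 10)
1: 6.3  (via 7)
2: 6.6  (via 8)
9: 6.8  (via 0)
Shortest route: 10–4–0–9 = 6.8 m.

6.8 m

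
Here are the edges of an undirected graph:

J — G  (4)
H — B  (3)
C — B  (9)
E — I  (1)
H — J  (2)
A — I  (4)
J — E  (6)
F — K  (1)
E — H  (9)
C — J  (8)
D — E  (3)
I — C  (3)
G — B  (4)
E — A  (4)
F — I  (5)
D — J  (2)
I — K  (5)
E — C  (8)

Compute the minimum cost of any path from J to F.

11

Settle nodes by increasing distance from J:
J: 0
D: 2  (via J)
H: 2  (via J)
G: 4  (via J)
B: 5  (via H)
E: 5  (via D)
I: 6  (via E)
C: 8  (via J)
A: 9  (via E)
F: 11  (via I)
Shortest route: J → D → E → I → F = 11.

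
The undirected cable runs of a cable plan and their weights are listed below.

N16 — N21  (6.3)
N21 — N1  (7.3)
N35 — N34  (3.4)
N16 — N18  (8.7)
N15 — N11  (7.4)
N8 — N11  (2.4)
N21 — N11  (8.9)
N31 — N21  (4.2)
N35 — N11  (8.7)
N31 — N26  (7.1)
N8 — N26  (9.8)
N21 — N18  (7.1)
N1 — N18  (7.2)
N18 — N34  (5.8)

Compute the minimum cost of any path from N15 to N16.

Enumerating some paths:
N15–N11–N21–N18–N16: 7.4+8.9+7.1+8.7 = 32.1
N15–N11–N21–N16: 7.4+8.9+6.3 = 22.6
N15–N11–N35–N34–N18–N16: 7.4+8.7+3.4+5.8+8.7 = 34
Cheapest is N15–N11–N21–N16 at 22.6.

22.6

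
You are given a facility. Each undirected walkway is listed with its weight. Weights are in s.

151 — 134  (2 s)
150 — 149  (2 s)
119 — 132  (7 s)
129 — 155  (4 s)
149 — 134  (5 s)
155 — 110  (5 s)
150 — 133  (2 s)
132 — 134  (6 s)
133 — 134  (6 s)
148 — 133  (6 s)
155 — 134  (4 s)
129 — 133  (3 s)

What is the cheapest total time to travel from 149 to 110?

14 s

Candidate routes:
149 → 150 → 133 → 134 → 155 → 110: 2+2+6+4+5 = 19
149 → 150 → 133 → 129 → 155 → 110: 2+2+3+4+5 = 16
149 → 134 → 155 → 110: 5+4+5 = 14
The minimum is 14 s via 149 → 134 → 155 → 110.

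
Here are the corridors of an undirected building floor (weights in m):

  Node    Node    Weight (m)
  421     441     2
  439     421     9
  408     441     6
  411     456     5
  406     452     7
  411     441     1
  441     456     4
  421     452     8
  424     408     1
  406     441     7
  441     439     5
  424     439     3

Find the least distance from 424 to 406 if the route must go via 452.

24 m

Shortest 424→452: 424 → 408 → 441 → 421 → 452 = 17
Shortest 452→406: 452 → 406 = 7
Total via 452: 17 + 7 = 24 m.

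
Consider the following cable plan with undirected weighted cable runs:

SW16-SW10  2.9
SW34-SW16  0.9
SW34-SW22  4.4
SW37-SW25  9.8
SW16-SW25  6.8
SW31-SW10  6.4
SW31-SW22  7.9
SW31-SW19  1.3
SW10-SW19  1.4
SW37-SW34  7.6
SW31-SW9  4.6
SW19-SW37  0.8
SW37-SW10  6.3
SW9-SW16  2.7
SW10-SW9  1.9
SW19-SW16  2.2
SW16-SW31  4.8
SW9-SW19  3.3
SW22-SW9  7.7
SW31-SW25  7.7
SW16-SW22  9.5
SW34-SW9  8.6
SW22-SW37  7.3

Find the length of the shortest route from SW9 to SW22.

Candidate routes:
SW9 → SW10 → SW16 → SW34 → SW22: 1.9+2.9+0.9+4.4 = 10.1
SW9 → SW19 → SW16 → SW34 → SW22: 3.3+2.2+0.9+4.4 = 10.8
SW9 → SW16 → SW34 → SW22: 2.7+0.9+4.4 = 8
SW9 → SW22: 7.7 = 7.7
The minimum is 7.7 via SW9 → SW22.

7.7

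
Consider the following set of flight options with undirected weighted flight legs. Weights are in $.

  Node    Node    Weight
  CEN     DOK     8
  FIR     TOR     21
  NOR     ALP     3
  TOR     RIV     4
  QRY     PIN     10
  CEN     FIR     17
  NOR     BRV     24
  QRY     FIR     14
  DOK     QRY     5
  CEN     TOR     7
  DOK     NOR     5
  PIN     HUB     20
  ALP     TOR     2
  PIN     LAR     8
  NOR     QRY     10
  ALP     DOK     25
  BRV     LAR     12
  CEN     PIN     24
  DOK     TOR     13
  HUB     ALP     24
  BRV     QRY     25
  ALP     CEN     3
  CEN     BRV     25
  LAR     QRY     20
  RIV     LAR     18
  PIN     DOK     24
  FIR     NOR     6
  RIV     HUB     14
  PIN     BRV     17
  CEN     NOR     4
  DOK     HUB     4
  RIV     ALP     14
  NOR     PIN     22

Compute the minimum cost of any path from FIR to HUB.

Enumerating some paths:
FIR–NOR–CEN–DOK–HUB: 6+4+8+4 = 22
FIR–NOR–DOK–HUB: 6+5+4 = 15
FIR–NOR–ALP–CEN–DOK–HUB: 6+3+3+8+4 = 24
FIR–QRY–DOK–HUB: 14+5+4 = 23
The minimum is $15 via FIR–NOR–DOK–HUB.

$15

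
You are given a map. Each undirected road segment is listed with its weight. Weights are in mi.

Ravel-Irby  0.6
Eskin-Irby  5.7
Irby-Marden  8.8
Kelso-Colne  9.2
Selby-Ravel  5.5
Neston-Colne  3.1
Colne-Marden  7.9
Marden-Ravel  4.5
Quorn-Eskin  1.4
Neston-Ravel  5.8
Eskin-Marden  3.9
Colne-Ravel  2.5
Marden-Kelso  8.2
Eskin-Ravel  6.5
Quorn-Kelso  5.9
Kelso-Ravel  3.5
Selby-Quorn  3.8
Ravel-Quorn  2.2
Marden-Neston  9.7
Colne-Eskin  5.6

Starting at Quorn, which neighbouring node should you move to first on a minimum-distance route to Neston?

Candidate routes:
Quorn - Eskin - Colne - Neston: 1.4+5.6+3.1 = 10.1
Quorn - Eskin - Irby - Ravel - Colne - Neston: 1.4+5.7+0.6+2.5+3.1 = 13.3
Quorn - Ravel - Colne - Neston: 2.2+2.5+3.1 = 7.8
Quorn - Ravel - Neston: 2.2+5.8 = 8
The minimum is 7.8 mi via Quorn - Ravel - Colne - Neston.
So from Quorn the first move is to Ravel.

Ravel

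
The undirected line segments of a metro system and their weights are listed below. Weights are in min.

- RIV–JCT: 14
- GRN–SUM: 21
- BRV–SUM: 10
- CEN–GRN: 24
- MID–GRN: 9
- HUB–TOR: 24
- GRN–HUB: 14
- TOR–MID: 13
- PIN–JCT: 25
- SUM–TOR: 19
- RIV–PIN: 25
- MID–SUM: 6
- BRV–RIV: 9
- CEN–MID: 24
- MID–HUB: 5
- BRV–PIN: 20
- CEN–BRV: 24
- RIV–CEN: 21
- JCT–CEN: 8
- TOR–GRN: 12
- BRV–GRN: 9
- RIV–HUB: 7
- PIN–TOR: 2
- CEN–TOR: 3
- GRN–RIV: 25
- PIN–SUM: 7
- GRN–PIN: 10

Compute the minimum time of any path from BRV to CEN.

22 min

Settle nodes by increasing distance from BRV:
BRV: 0
RIV: 9  (via BRV)
GRN: 9  (via BRV)
SUM: 10  (via BRV)
MID: 16  (via SUM)
HUB: 16  (via RIV)
PIN: 17  (via SUM)
TOR: 19  (via PIN)
CEN: 22  (via TOR)
Shortest route: BRV–SUM–PIN–TOR–CEN = 22 min.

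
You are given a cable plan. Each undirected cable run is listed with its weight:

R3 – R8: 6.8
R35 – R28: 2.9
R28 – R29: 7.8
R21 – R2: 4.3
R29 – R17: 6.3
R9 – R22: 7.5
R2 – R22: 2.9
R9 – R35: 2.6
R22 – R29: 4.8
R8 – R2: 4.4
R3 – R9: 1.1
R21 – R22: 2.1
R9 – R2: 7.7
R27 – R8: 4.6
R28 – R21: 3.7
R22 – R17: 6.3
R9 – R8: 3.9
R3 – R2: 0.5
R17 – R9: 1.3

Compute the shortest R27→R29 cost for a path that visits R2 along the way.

16.7

Shortest R27→R2: R27 → R8 → R2 = 9
Shortest R2→R29: R2 → R22 → R29 = 7.7
Total via R2: 9 + 7.7 = 16.7.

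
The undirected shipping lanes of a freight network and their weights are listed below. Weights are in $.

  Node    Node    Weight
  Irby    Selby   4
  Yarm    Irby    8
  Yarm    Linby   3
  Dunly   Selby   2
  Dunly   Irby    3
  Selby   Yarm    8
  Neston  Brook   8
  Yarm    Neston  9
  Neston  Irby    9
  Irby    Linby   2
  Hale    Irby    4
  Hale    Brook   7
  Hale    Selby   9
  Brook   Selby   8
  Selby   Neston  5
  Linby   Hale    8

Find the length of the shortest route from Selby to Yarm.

Candidate routes:
Selby - Yarm: 8 = 8
Selby - Irby - Yarm: 4+8 = 12
Selby - Irby - Linby - Yarm: 4+2+3 = 9
Selby - Dunly - Irby - Linby - Yarm: 2+3+2+3 = 10
The minimum is $8 via Selby - Yarm.

$8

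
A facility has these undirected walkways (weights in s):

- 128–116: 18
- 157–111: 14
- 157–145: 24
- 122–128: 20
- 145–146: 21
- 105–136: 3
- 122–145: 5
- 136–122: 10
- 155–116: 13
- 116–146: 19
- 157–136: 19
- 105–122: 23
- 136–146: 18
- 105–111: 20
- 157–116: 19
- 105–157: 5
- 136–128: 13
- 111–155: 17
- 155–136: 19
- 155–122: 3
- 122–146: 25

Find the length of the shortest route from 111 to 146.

40 s

Compare a few routes:
111 - 105 - 136 - 146: 20+3+18 = 41
111 - 155 - 122 - 146: 17+3+25 = 45
111 - 157 - 105 - 136 - 146: 14+5+3+18 = 40
Cheapest is 111 - 157 - 105 - 136 - 146 at 40 s.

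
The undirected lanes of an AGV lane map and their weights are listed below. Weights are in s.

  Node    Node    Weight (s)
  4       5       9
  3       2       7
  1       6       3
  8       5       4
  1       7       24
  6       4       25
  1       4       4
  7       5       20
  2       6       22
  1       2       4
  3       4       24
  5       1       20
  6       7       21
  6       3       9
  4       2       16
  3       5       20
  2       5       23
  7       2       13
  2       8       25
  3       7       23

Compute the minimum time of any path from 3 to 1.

11 s

Shortest distances from 3:
3: 0
2: 7  (via 3)
6: 9  (via 3)
1: 11  (via 2)
Shortest route: 3–2–1 = 11 s.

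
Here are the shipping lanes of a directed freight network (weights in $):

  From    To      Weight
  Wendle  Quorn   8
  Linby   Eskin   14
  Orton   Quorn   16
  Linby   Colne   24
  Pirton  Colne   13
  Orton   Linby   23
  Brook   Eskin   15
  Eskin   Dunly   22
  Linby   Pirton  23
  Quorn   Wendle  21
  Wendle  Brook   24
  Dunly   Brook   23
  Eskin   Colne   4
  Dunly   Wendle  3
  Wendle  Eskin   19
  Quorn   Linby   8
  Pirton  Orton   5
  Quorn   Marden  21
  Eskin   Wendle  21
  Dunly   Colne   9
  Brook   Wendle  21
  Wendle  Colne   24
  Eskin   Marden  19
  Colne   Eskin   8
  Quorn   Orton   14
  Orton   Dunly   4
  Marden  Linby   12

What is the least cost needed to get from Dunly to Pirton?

$42

Candidate routes:
Dunly–Wendle–Quorn–Marden–Linby–Pirton: 3+8+21+12+23 = 67
Dunly–Wendle–Quorn–Linby–Pirton: 3+8+8+23 = 42
Dunly–Wendle–Quorn–Orton–Linby–Pirton: 3+8+14+23+23 = 71
Cheapest is Dunly–Wendle–Quorn–Linby–Pirton at $42.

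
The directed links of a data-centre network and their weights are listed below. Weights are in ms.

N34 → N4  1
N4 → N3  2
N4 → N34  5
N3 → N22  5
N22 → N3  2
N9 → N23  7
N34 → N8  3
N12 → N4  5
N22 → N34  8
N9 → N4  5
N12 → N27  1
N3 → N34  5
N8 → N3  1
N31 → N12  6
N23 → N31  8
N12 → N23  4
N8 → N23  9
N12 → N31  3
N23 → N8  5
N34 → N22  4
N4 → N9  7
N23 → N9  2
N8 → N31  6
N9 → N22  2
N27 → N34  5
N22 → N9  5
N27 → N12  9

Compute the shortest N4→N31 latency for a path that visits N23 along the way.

Shortest N4→N23: N4–N9–N23 = 14
Shortest N23→N31: N23–N31 = 8
Total via N23: 14 + 8 = 22 ms.

22 ms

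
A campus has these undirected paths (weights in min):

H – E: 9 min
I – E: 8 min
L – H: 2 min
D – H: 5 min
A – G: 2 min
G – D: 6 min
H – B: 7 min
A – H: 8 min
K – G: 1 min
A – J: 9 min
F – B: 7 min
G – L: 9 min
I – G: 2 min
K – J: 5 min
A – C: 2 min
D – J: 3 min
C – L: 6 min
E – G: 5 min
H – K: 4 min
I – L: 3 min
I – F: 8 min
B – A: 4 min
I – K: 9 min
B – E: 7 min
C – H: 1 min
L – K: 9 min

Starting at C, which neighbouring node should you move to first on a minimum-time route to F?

A

Compare a few routes:
C → A → G → I → F: 2+2+2+8 = 14
C → A → B → F: 2+4+7 = 13
Cheapest is C → A → B → F at 13 min.
So from C the first move is to A.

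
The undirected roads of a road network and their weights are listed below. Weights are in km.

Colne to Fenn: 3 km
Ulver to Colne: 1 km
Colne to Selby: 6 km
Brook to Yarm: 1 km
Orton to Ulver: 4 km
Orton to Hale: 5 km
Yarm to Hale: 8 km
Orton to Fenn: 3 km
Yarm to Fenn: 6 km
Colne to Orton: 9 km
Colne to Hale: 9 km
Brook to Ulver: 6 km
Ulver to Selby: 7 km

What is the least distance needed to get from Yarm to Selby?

14 km

Enumerating some paths:
Yarm–Brook–Ulver–Selby: 1+6+7 = 14
Yarm–Fenn–Colne–Ulver–Selby: 6+3+1+7 = 17
Yarm–Fenn–Colne–Selby: 6+3+6 = 15
Cheapest is Yarm–Brook–Ulver–Selby at 14 km.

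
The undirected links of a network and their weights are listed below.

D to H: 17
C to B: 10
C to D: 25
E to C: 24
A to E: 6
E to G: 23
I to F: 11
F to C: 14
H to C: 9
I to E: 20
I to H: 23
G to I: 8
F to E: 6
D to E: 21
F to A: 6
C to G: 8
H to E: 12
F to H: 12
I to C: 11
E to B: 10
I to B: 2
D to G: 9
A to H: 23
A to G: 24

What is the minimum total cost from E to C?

20

Running Dijkstra from E:
E: 0
A: 6  (via E)
F: 6  (via E)
B: 10  (via E)
H: 12  (via E)
I: 12  (via B)
C: 20  (via F)
Shortest route: E–F–C = 20.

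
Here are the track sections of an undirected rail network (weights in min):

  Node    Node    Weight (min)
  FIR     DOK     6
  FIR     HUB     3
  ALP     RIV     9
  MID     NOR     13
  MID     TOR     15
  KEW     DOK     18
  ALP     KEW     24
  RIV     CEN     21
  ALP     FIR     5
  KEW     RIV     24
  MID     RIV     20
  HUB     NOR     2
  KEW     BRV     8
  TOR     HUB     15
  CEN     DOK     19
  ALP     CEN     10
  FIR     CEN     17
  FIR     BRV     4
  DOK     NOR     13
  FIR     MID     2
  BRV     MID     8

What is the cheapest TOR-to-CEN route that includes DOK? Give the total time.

Shortest TOR→DOK: TOR → MID → FIR → DOK = 23
Shortest DOK→CEN: DOK → CEN = 19
Total via DOK: 23 + 19 = 42 min.

42 min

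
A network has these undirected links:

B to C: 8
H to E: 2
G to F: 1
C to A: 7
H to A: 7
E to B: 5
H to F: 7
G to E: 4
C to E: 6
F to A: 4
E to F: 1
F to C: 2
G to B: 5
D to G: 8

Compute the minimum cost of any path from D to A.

13

Running Dijkstra from D:
D: 0
G: 8  (via D)
F: 9  (via G)
E: 10  (via F)
C: 11  (via F)
H: 12  (via E)
A: 13  (via F)
Shortest route: D → G → F → A = 13.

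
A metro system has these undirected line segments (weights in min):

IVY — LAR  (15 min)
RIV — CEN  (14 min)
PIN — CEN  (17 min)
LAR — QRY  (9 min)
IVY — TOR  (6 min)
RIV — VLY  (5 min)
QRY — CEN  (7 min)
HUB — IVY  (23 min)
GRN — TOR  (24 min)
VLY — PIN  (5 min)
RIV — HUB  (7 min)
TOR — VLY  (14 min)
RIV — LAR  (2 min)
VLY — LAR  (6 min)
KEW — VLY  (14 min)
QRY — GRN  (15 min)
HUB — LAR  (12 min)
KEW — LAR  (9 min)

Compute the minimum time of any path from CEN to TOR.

Candidate routes:
CEN → QRY → LAR → VLY → TOR: 7+9+6+14 = 36
CEN → RIV → VLY → TOR: 14+5+14 = 33
CEN → PIN → VLY → TOR: 17+5+14 = 36
Cheapest is CEN → RIV → VLY → TOR at 33 min.

33 min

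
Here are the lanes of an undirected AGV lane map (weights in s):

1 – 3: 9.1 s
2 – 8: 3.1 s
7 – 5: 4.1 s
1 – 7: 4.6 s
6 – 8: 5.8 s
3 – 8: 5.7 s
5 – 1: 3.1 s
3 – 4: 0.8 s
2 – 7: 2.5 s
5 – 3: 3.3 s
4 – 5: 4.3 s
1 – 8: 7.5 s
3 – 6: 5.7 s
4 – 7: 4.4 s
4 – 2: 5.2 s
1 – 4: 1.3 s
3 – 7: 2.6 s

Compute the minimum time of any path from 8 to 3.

5.7 s

Candidate routes:
8–2–7–3: 3.1+2.5+2.6 = 8.2
8–3: 5.7 = 5.7
8–2–4–3: 3.1+5.2+0.8 = 9.1
Cheapest is 8–3 at 5.7 s.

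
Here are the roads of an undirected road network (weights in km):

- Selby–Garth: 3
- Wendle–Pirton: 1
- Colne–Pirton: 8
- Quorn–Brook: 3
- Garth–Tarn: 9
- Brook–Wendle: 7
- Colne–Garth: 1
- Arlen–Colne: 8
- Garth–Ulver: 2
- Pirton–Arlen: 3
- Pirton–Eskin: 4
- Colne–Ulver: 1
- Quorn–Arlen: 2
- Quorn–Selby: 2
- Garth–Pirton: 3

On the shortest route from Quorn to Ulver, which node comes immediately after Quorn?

Enumerating some paths:
Quorn → Arlen → Colne → Ulver: 2+8+1 = 11
Quorn → Selby → Garth → Ulver: 2+3+2 = 7
Quorn → Arlen → Pirton → Garth → Ulver: 2+3+3+2 = 10
Quorn → Arlen → Pirton → Garth → Colne → Ulver: 2+3+3+1+1 = 10
The minimum is 7 km via Quorn → Selby → Garth → Ulver.
So from Quorn the first move is to Selby.

Selby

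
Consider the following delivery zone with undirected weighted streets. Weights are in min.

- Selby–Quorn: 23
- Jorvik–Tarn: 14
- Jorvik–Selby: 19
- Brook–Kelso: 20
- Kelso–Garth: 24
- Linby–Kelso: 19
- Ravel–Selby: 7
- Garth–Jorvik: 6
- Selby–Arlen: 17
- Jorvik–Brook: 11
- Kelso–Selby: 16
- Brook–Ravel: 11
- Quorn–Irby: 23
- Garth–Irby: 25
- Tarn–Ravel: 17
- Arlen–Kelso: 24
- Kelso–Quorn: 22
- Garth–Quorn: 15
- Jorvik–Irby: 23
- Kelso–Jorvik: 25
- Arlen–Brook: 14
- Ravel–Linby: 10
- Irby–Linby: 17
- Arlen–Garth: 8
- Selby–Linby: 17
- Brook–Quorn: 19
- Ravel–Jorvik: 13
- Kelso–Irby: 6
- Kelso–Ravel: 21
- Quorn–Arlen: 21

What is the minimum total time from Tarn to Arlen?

Running Dijkstra from Tarn:
Tarn: 0
Jorvik: 14  (via Tarn)
Ravel: 17  (via Tarn)
Garth: 20  (via Jorvik)
Selby: 24  (via Ravel)
Brook: 25  (via Jorvik)
Linby: 27  (via Ravel)
Arlen: 28  (via Garth)
Shortest route: Tarn–Jorvik–Garth–Arlen = 28 min.

28 min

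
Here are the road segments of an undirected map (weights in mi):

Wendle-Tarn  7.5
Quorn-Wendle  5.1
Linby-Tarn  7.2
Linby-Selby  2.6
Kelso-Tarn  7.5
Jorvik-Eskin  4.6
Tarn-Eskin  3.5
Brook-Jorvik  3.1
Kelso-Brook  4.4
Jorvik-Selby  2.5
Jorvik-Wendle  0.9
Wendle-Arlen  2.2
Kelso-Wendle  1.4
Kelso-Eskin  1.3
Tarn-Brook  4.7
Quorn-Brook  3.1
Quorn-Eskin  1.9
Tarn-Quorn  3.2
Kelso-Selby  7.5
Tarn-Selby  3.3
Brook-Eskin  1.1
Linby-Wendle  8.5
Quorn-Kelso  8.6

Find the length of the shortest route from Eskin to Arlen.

Candidate routes:
Eskin - Brook - Jorvik - Wendle - Arlen: 1.1+3.1+0.9+2.2 = 7.3
Eskin - Kelso - Wendle - Arlen: 1.3+1.4+2.2 = 4.9
Cheapest is Eskin - Kelso - Wendle - Arlen at 4.9 mi.

4.9 mi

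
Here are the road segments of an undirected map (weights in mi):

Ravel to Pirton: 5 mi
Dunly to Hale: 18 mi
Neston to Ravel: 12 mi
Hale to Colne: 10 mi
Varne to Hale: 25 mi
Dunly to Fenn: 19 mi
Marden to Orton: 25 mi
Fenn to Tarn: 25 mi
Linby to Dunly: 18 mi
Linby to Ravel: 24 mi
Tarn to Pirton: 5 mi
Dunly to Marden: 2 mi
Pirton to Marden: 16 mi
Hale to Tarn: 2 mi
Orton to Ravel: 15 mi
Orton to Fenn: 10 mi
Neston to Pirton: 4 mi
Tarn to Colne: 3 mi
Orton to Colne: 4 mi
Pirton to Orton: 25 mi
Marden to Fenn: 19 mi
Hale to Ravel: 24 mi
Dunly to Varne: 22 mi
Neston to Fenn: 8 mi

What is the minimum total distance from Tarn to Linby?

Enumerating some paths:
Tarn - Hale - Dunly - Linby: 2+18+18 = 38
Tarn - Pirton - Marden - Dunly - Linby: 5+16+2+18 = 41
Tarn - Pirton - Neston - Ravel - Linby: 5+4+12+24 = 45
Tarn - Pirton - Ravel - Linby: 5+5+24 = 34
Cheapest is Tarn - Pirton - Ravel - Linby at 34 mi.

34 mi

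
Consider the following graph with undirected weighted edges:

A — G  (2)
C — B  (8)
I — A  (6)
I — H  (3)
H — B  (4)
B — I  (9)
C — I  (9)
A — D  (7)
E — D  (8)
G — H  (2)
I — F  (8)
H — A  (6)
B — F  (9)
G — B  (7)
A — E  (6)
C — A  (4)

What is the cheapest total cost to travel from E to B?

14

Settle nodes by increasing distance from E:
E: 0
A: 6  (via E)
D: 8  (via E)
G: 8  (via A)
C: 10  (via A)
H: 10  (via G)
I: 12  (via A)
B: 14  (via H)
Shortest route: E–A–G–H–B = 14.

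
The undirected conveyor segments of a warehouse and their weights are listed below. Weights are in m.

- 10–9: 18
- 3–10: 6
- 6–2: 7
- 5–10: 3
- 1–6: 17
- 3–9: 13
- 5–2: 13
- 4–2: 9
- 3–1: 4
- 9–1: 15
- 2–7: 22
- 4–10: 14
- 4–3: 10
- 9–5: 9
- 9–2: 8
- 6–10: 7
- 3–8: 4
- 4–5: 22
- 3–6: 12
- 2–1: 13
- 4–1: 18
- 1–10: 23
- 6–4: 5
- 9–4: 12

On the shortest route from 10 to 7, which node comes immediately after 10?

Candidate routes:
10–5–2–7: 3+13+22 = 38
10–5–9–2–7: 3+9+8+22 = 42
10–6–2–7: 7+7+22 = 36
The minimum is 36 m via 10–6–2–7.
So from 10 the first move is to 6.

6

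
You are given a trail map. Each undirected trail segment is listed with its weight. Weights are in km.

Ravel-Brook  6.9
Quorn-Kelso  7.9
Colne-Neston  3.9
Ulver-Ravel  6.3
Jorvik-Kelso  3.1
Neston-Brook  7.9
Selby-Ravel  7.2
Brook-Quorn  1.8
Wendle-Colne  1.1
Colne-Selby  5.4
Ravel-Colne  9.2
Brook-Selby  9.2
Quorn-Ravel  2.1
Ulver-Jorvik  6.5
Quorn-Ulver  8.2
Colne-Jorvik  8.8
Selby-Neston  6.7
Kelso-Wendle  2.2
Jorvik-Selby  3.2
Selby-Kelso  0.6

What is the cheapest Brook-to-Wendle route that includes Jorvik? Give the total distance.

Best Brook to Jorvik: Brook → Selby → Jorvik costing 12.4
Shortest Jorvik→Wendle: Jorvik → Kelso → Wendle = 5.3
Total via Jorvik: 12.4 + 5.3 = 17.7 km.

17.7 km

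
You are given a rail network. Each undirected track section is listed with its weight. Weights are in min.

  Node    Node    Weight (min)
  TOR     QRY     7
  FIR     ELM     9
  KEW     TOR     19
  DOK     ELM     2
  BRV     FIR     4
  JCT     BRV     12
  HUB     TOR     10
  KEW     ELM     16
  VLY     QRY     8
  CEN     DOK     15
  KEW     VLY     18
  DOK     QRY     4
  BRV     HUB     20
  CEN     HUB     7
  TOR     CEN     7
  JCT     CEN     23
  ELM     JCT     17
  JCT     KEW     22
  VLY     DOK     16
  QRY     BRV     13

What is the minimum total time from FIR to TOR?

Running Dijkstra from FIR:
FIR: 0
BRV: 4  (via FIR)
ELM: 9  (via FIR)
DOK: 11  (via ELM)
QRY: 15  (via DOK)
JCT: 16  (via BRV)
TOR: 22  (via QRY)
Shortest route: FIR → ELM → DOK → QRY → TOR = 22 min.

22 min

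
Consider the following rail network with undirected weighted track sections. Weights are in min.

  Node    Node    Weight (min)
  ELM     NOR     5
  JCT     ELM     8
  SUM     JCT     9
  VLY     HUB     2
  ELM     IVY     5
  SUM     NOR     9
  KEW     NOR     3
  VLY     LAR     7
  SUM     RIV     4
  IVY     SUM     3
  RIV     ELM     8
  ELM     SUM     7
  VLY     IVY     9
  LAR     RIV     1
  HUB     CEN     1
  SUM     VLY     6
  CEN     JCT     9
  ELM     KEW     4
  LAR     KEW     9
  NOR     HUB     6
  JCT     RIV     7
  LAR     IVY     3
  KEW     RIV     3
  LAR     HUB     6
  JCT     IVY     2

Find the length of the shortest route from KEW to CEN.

10 min

Compare a few routes:
KEW - RIV - LAR - VLY - HUB - CEN: 3+1+7+2+1 = 14
KEW - NOR - HUB - CEN: 3+6+1 = 10
KEW - RIV - LAR - HUB - CEN: 3+1+6+1 = 11
Cheapest is KEW - NOR - HUB - CEN at 10 min.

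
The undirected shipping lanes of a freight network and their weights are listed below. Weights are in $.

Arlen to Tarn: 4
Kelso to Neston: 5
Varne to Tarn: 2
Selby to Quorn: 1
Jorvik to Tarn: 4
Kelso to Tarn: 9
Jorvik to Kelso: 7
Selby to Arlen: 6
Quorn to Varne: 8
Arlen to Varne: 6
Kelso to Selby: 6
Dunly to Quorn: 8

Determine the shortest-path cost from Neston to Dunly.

Shortest distances from Neston:
Neston: 0
Kelso: 5  (via Neston)
Selby: 11  (via Kelso)
Quorn: 12  (via Selby)
Jorvik: 12  (via Kelso)
Tarn: 14  (via Kelso)
Varne: 16  (via Tarn)
Arlen: 17  (via Selby)
Dunly: 20  (via Quorn)
Shortest route: Neston–Kelso–Selby–Quorn–Dunly = $20.

$20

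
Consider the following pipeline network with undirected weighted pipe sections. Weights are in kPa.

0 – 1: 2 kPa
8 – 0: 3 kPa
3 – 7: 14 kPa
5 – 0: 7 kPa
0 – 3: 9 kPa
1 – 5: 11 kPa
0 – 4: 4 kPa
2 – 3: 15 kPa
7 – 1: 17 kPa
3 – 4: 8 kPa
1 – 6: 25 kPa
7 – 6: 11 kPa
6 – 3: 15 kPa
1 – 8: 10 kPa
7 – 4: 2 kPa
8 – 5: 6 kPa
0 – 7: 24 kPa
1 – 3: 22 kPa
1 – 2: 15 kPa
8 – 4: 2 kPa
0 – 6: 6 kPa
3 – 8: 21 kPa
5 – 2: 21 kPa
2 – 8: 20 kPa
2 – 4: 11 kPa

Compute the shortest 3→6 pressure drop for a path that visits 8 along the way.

19 kPa

Shortest 3→8: 3 → 4 → 8 = 10
Best 8 to 6: 8 → 0 → 6 costing 9
Total via 8: 10 + 9 = 19 kPa.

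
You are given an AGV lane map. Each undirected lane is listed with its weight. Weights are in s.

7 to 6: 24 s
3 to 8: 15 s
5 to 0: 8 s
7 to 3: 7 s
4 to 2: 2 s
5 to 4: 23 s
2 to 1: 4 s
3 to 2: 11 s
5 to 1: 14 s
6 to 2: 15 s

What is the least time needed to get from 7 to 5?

Shortest distances from 7:
7: 0
3: 7  (via 7)
2: 18  (via 3)
4: 20  (via 2)
1: 22  (via 2)
8: 22  (via 3)
6: 24  (via 7)
5: 36  (via 1)
Shortest route: 7 → 3 → 2 → 1 → 5 = 36 s.

36 s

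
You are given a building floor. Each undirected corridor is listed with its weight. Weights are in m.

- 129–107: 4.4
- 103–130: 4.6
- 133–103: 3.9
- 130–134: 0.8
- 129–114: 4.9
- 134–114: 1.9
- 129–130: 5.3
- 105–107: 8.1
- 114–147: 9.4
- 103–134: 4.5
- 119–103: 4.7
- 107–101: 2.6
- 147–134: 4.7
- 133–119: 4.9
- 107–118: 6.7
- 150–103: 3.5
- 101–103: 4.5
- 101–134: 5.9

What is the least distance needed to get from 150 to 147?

Candidate routes:
150 - 103 - 101 - 134 - 147: 3.5+4.5+5.9+4.7 = 18.6
150 - 103 - 134 - 114 - 147: 3.5+4.5+1.9+9.4 = 19.3
150 - 103 - 134 - 147: 3.5+4.5+4.7 = 12.7
150 - 103 - 130 - 134 - 147: 3.5+4.6+0.8+4.7 = 13.6
The minimum is 12.7 m via 150 - 103 - 134 - 147.

12.7 m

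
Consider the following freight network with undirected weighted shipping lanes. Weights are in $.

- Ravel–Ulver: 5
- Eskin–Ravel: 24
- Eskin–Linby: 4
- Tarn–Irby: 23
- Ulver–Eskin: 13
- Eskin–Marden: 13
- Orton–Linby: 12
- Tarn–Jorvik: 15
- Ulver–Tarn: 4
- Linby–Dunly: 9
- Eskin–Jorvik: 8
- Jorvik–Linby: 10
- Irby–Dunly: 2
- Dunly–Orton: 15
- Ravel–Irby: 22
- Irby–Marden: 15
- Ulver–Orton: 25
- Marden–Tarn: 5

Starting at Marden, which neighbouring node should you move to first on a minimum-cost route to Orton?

Eskin

Compare a few routes:
Marden–Irby–Dunly–Orton: 15+2+15 = 32
Marden–Eskin–Linby–Orton: 13+4+12 = 29
Cheapest is Marden–Eskin–Linby–Orton at $29.
So from Marden the first move is to Eskin.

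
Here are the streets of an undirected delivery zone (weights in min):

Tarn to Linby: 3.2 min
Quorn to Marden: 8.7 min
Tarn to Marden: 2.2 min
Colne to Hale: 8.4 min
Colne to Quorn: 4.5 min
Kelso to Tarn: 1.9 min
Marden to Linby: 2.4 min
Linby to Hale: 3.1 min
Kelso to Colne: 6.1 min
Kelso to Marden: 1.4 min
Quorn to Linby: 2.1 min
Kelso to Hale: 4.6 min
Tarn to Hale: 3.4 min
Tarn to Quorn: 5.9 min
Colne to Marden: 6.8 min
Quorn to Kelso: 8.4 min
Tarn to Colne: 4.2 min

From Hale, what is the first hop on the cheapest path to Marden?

Candidate routes:
Hale–Linby–Marden: 3.1+2.4 = 5.5
Hale–Tarn–Marden: 3.4+2.2 = 5.6
Cheapest is Hale–Linby–Marden at 5.5 min.
So from Hale the first move is to Linby.

Linby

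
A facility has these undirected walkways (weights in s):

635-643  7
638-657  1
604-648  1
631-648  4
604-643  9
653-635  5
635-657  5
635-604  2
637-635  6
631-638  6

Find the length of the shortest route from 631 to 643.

Candidate routes:
631 → 648 → 604 → 643: 4+1+9 = 14
631 → 638 → 657 → 635 → 643: 6+1+5+7 = 19
The minimum is 14 s via 631 → 648 → 604 → 643.

14 s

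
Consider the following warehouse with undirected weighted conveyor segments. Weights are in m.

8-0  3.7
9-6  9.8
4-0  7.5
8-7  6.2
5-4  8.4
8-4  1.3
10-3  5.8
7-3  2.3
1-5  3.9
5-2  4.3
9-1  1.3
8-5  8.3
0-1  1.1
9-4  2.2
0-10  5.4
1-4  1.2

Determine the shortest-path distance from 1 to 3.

Running Dijkstra from 1:
1: 0
0: 1.1  (via 1)
4: 1.2  (via 1)
9: 1.3  (via 1)
8: 2.5  (via 4)
5: 3.9  (via 1)
10: 6.5  (via 0)
2: 8.2  (via 5)
7: 8.7  (via 8)
3: 11  (via 7)
Shortest route: 1 → 4 → 8 → 7 → 3 = 11 m.

11 m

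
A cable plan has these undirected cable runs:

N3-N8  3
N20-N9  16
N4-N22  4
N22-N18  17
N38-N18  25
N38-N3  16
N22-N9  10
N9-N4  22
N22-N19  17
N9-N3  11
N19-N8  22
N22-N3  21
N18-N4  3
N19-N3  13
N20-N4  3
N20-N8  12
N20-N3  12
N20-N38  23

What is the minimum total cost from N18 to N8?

Running Dijkstra from N18:
N18: 0
N4: 3  (via N18)
N20: 6  (via N4)
N22: 7  (via N4)
N9: 17  (via N22)
N8: 18  (via N20)
Shortest route: N18–N4–N20–N8 = 18.

18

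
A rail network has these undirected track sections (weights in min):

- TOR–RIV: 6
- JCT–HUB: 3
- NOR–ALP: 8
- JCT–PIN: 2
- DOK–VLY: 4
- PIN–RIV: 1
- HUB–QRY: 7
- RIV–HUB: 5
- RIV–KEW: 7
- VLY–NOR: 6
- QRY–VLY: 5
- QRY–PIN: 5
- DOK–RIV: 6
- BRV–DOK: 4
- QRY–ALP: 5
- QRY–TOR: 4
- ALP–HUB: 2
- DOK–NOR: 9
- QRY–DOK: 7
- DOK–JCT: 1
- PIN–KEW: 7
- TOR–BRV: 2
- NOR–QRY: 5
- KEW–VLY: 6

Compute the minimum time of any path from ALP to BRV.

10 min

Enumerating some paths:
ALP - HUB - JCT - DOK - BRV: 2+3+1+4 = 10
ALP - HUB - QRY - TOR - BRV: 2+7+4+2 = 15
ALP - HUB - RIV - TOR - BRV: 2+5+6+2 = 15
ALP - QRY - TOR - BRV: 5+4+2 = 11
Cheapest is ALP - HUB - JCT - DOK - BRV at 10 min.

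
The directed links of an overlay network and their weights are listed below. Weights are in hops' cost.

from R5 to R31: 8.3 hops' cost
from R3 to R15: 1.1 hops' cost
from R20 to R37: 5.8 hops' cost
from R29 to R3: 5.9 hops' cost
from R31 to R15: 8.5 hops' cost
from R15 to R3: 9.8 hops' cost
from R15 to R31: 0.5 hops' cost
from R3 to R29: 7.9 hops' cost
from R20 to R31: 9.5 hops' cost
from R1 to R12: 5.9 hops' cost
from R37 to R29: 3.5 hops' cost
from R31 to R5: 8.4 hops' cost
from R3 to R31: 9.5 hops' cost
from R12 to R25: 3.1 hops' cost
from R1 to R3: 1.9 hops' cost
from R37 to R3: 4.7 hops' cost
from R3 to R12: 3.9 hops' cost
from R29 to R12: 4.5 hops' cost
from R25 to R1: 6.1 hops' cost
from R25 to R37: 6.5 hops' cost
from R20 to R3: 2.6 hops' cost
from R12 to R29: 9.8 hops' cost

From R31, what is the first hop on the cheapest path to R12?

Candidate routes:
R31 - R15 - R3 - R12: 8.5+9.8+3.9 = 22.2
R31 - R15 - R3 - R29 - R12: 8.5+9.8+7.9+4.5 = 30.7
Cheapest is R31 - R15 - R3 - R12 at 22.2 hops' cost.
So from R31 the first move is to R15.

R15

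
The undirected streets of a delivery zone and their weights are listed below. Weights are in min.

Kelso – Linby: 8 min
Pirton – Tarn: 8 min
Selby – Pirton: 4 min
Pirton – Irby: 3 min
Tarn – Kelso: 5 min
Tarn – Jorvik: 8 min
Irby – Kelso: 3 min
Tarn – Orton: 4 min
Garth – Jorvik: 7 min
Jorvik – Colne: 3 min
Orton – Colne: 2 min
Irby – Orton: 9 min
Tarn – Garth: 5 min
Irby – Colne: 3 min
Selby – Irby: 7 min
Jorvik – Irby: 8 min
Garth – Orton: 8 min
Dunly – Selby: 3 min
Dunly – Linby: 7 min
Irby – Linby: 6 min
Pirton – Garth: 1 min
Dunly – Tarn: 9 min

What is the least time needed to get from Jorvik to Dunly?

15 min

Enumerating some paths:
Jorvik → Garth → Pirton → Selby → Dunly: 7+1+4+3 = 15
Jorvik → Colne → Irby → Selby → Dunly: 3+3+7+3 = 16
Jorvik → Tarn → Dunly: 8+9 = 17
Jorvik → Colne → Irby → Pirton → Selby → Dunly: 3+3+3+4+3 = 16
The minimum is 15 min via Jorvik → Garth → Pirton → Selby → Dunly.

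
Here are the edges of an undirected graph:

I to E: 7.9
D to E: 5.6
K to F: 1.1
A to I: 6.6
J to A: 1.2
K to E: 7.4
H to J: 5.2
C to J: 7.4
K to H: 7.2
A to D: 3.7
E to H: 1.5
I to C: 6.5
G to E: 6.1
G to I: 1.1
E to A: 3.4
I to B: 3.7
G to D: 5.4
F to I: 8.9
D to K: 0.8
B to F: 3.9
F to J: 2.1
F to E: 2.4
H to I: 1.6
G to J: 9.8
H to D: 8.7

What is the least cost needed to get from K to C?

Running Dijkstra from K:
K: 0
D: 0.8  (via K)
F: 1.1  (via K)
J: 3.2  (via F)
E: 3.5  (via F)
A: 4.4  (via J)
B: 5  (via F)
H: 5  (via E)
G: 6.2  (via D)
I: 6.6  (via H)
C: 10.6  (via J)
Shortest route: K → F → J → C = 10.6.

10.6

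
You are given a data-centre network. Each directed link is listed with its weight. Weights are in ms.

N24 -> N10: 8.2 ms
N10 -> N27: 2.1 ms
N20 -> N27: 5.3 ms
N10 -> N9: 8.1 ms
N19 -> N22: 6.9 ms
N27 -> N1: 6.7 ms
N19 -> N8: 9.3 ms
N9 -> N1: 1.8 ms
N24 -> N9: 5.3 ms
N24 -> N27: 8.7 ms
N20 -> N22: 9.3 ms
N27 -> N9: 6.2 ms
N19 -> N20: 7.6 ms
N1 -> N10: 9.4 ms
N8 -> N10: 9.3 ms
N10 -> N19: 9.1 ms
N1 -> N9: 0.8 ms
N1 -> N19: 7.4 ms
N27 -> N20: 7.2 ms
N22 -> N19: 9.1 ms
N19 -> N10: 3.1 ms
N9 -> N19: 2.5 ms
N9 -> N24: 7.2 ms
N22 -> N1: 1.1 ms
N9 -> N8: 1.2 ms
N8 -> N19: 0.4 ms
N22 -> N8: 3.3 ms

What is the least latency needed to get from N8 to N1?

8.4 ms

Compare a few routes:
N8 - N19 - N22 - N1: 0.4+6.9+1.1 = 8.4
N8 - N19 - N10 - N27 - N1: 0.4+3.1+2.1+6.7 = 12.3
The minimum is 8.4 ms via N8 - N19 - N22 - N1.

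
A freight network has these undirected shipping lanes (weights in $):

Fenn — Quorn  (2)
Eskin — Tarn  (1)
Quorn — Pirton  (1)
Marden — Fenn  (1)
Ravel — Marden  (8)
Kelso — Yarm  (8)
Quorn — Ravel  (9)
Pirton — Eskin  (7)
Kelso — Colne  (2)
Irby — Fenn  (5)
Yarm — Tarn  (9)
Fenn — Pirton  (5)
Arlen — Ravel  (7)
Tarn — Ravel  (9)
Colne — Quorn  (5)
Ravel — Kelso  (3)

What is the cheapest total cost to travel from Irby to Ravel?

$14

Candidate routes:
Irby - Fenn - Quorn - Ravel: 5+2+9 = 16
Irby - Fenn - Marden - Ravel: 5+1+8 = 14
The minimum is $14 via Irby - Fenn - Marden - Ravel.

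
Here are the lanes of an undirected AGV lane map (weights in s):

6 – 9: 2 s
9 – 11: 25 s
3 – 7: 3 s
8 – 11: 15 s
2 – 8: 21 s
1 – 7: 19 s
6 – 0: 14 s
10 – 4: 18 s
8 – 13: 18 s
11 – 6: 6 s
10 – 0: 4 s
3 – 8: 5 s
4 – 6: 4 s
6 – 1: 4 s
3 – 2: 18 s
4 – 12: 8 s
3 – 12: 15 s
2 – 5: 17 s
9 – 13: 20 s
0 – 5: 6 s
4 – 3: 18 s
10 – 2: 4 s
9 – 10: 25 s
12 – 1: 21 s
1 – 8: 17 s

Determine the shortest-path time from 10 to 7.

25 s

Candidate routes:
10 - 2 - 3 - 7: 4+18+3 = 25
10 - 2 - 8 - 3 - 7: 4+21+5+3 = 33
The minimum is 25 s via 10 - 2 - 3 - 7.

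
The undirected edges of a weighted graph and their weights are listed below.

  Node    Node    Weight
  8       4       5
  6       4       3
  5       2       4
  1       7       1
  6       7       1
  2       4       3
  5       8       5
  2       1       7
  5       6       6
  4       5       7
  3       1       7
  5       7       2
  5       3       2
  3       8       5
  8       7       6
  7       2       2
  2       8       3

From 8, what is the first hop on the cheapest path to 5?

5

Candidate routes:
8–2–5: 3+4 = 7
8–2–7–5: 3+2+2 = 7
8–5: 5 = 5
The minimum is 5 via 8–5.
So from 8 the first move is to 5.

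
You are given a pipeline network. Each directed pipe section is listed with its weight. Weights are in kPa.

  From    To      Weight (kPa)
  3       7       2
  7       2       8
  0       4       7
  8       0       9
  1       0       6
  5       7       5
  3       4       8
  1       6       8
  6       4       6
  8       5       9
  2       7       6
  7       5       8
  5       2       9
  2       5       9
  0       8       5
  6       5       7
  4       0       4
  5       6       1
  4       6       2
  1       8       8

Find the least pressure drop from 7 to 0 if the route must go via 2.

Shortest 7→2: 7–2 = 8
Best 2 to 0: 2–5–6–4–0 costing 20
Total via 2: 8 + 20 = 28 kPa.

28 kPa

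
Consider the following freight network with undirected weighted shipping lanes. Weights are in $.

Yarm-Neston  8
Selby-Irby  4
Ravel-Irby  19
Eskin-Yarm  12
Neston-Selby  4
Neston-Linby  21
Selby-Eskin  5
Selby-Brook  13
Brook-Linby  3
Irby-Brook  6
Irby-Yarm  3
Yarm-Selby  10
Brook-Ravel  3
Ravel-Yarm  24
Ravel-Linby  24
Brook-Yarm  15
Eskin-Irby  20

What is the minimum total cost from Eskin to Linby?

$18

Settle nodes by increasing distance from Eskin:
Eskin: 0
Selby: 5  (via Eskin)
Irby: 9  (via Selby)
Neston: 9  (via Selby)
Yarm: 12  (via Eskin)
Brook: 15  (via Irby)
Ravel: 18  (via Brook)
Linby: 18  (via Brook)
Shortest route: Eskin–Selby–Irby–Brook–Linby = $18.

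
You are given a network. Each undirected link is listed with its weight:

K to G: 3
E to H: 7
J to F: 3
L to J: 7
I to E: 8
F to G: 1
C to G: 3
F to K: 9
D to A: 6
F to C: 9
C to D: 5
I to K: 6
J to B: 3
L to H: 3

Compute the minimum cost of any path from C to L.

Compare a few routes:
C → F → J → L: 9+3+7 = 19
C → G → K → F → J → L: 3+3+9+3+7 = 25
C → G → F → J → L: 3+1+3+7 = 14
Cheapest is C → G → F → J → L at 14.

14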